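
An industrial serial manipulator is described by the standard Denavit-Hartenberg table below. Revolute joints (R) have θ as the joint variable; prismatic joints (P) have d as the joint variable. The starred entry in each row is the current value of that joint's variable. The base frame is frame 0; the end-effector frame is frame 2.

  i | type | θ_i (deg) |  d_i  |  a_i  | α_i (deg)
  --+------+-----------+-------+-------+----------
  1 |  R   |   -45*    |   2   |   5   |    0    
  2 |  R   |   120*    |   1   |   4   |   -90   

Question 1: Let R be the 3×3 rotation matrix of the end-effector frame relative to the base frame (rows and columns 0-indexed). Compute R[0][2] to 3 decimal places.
End-effector z-axis (col 2 of R) = (-0.9659,0.2588,0.0000)
R[0][2] = -0.9659

-0.966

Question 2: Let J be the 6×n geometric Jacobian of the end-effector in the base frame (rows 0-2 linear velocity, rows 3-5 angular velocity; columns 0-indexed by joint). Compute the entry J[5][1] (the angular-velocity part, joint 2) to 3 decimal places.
axis z_1 = (0.0000,0.0000,1.0000); lever o_n−o_1 = (1.0353,3.8637,1.0000)
cross product → J_v[:, 1] = (-3.8637,1.0353,0.0000)
J_ω[:, 1] = z_1
entry J[5][1] = 1.0000

1.000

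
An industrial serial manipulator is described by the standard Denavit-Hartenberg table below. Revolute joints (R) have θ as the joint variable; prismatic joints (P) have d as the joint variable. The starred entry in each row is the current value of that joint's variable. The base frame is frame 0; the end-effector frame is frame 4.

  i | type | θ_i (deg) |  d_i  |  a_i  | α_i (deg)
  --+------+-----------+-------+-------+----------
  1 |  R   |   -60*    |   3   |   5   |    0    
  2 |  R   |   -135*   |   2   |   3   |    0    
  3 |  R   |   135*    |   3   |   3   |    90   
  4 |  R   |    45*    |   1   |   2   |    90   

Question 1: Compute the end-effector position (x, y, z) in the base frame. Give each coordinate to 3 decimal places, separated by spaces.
0.943 -7.876 9.414

after link 1: o_1 = (2.5000, -4.3301, 3.0000)
after link 2: o_2 = (-0.3978, -3.5537, 5.0000)
after link 3: o_3 = (1.1022, -6.1517, 8.0000)
after link 4: o_4 = (0.9433, -7.8765, 9.4142)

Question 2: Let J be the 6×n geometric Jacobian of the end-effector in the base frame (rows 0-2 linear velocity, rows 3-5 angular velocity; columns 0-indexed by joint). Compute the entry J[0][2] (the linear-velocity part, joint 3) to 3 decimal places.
axis z_2 = (0.0000,0.0000,1.0000); lever o_n−o_2 = (1.3411,-4.3228,4.4142)
cross product → J_v[:, 2] = (4.3228,1.3411,-0.0000)
J_ω[:, 2] = z_2
entry J[0][2] = 4.3228

4.323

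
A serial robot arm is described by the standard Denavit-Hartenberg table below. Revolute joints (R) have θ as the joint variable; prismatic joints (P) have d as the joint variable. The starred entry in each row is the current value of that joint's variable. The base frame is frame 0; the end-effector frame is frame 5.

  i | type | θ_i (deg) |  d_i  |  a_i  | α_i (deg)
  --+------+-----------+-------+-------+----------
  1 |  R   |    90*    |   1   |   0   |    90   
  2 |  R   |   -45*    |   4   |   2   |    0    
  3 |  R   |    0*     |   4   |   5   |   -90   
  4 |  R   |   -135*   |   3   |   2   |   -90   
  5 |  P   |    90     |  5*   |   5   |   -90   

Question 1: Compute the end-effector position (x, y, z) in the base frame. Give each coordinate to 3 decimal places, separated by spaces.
12.950 5.036 -6.864

after link 1: o_1 = (0.0000, 0.0000, 1.0000)
after link 2: o_2 = (4.0000, 1.4142, -0.4142)
after link 3: o_3 = (8.0000, 4.9497, -3.9497)
after link 4: o_4 = (9.4142, 6.0711, -0.8284)
after link 5: o_5 = (12.9497, 5.0355, -6.8640)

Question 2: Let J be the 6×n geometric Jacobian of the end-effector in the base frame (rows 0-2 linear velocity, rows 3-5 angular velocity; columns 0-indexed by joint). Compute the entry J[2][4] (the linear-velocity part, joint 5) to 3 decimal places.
-0.500

prismatic axis z_4 = (0.7071,0.5000,-0.5000)
J_v[:, 4] = z_4; J_ω[:, 4] = (0,0,0)
entry J[2][4] = -0.5000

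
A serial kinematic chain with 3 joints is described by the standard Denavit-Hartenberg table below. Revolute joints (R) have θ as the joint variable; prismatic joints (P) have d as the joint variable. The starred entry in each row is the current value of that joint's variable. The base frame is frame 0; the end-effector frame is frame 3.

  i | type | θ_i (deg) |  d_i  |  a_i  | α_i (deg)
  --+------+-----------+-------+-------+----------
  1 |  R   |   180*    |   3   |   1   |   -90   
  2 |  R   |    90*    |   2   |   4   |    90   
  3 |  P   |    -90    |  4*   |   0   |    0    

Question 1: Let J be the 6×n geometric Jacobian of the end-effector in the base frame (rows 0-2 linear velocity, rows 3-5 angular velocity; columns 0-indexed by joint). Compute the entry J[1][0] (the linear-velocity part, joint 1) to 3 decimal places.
-5.000

axis z_0 = ẑ; lever o_n−o_0 = (-5.0000,-2.0000,-1.0000)
cross product → J_v[:, 0] = (2.0000,-5.0000,0.0000)
J_ω[:, 0] = z_0
entry J[1][0] = -5.0000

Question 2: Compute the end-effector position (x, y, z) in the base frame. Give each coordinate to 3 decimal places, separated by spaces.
-5.000 -2.000 -1.000

after link 1: o_1 = (-1.0000, 0.0000, 3.0000)
after link 2: o_2 = (-1.0000, -2.0000, -1.0000)
after link 3: o_3 = (-5.0000, -2.0000, -1.0000)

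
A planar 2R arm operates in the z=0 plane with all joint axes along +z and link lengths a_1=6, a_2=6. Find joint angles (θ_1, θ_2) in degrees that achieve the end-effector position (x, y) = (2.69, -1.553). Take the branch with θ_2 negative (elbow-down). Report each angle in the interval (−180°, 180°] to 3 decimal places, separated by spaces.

cos θ_2 = (9.6479−6²−6²)/(2·6·6) = -0.8660; θ_2 = -149.9972° (elbow-down)
β = atan2(-1.5530,2.6900) = -29.9988°; ψ = atan2(-3.0003,0.8040) = -74.9986°
θ_1 = β − ψ = 44.9998°

45.000 -149.997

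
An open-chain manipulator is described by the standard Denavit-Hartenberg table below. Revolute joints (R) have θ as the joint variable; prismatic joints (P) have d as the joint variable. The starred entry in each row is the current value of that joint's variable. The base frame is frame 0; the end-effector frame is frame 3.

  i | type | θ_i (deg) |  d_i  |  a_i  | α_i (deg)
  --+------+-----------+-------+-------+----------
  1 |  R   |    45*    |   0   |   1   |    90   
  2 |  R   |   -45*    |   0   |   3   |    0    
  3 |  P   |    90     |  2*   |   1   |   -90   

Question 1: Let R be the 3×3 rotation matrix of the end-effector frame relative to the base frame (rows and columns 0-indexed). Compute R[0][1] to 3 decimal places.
-0.707

End-effector y-axis (col 1 of R) = (-0.7071,0.7071,-0.0000)
R[0][1] = -0.7071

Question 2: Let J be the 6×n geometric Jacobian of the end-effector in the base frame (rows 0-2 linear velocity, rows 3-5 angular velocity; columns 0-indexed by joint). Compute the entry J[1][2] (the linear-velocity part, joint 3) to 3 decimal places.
-0.707

prismatic axis z_2 = (0.7071,-0.7071,0.0000)
J_v[:, 2] = z_2; J_ω[:, 2] = (0,0,0)
entry J[1][2] = -0.7071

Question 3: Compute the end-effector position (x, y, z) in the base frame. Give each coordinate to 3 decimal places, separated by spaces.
4.121 1.293 -1.414

after link 1: o_1 = (0.7071, 0.7071, 0.0000)
after link 2: o_2 = (2.2071, 2.2071, -2.1213)
after link 3: o_3 = (4.1213, 1.2929, -1.4142)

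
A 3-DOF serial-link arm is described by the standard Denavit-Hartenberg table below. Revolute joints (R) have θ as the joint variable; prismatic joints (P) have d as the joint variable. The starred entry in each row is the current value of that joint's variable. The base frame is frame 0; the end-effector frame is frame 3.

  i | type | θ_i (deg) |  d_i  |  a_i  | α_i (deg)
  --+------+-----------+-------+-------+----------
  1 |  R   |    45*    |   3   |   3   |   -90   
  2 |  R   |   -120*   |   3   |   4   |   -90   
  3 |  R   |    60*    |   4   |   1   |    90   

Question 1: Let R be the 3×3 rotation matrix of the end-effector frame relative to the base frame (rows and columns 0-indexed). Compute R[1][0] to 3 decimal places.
End-effector x-axis (col 0 of R) = (0.4356,-0.7891,0.4330)
R[1][0] = -0.7891

-0.789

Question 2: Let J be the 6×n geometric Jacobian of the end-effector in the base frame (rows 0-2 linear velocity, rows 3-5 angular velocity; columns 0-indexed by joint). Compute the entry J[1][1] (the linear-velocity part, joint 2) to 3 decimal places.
axis z_1 = (-0.7071,0.7071,0.0000); lever o_n−o_1 = (-0.6504,2.3674,5.8971)
cross product → J_v[:, 1] = (4.1699,4.1699,-1.2141)
J_ω[:, 1] = z_1
entry J[1][1] = 4.1699

4.170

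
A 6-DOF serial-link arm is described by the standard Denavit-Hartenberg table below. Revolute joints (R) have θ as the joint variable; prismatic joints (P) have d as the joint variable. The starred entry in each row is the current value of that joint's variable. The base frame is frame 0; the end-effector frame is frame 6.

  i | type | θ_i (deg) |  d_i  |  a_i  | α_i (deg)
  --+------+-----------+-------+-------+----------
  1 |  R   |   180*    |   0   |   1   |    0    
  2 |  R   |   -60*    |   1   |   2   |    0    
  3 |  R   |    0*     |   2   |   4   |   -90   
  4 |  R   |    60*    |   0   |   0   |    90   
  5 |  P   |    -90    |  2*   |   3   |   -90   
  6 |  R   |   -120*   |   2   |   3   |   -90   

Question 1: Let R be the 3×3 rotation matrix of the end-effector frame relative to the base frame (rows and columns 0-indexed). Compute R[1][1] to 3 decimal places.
End-effector y-axis (col 1 of R) = (0.2500,-0.4330,0.8660)
R[1][1] = -0.4330

-0.433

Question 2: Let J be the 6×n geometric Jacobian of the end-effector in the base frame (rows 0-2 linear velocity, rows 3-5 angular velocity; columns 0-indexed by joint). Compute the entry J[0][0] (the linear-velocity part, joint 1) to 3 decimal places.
axis z_0 = ẑ; lever o_n−o_0 = (-5.1920,10.2607,3.5670)
cross product → J_v[:, 0] = (-10.2607,-5.1920,0.0000)
J_ω[:, 0] = z_0
entry J[0][0] = -10.2607

-10.261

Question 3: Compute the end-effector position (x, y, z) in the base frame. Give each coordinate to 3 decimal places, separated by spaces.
-5.192 10.261 3.567

after link 1: o_1 = (-1.0000, 0.0000, 0.0000)
after link 2: o_2 = (-2.0000, 1.7321, 1.0000)
after link 3: o_3 = (-4.0000, 5.1962, 3.0000)
after link 4: o_4 = (-4.0000, 5.1962, 3.0000)
after link 5: o_5 = (-2.2679, 8.1962, 4.0000)
after link 6: o_6 = (-5.1920, 10.2607, 3.5670)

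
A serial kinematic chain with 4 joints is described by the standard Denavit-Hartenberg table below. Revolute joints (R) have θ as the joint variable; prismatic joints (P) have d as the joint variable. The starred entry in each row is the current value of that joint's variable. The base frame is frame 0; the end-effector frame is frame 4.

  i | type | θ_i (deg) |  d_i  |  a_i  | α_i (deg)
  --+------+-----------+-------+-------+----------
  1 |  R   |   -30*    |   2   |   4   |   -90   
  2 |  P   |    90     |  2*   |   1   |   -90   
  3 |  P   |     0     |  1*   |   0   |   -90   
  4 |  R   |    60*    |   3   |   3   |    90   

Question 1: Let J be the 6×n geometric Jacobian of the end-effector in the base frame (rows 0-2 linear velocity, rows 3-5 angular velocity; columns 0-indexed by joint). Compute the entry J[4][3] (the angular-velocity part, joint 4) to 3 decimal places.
-0.866

axis z_3 = (-0.5000,-0.8660,-0.0000); lever o_n−o_3 = (0.7500,-3.8971,-1.5000)
cross product → J_v[:, 3] = (1.2990,-0.7500,2.5981)
J_ω[:, 3] = z_3
entry J[4][3] = -0.8660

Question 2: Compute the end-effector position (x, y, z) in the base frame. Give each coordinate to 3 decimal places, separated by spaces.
4.348 -3.665 -0.500

after link 1: o_1 = (3.4641, -2.0000, 2.0000)
after link 2: o_2 = (4.4641, -0.2679, 1.0000)
after link 3: o_3 = (3.5981, 0.2321, 1.0000)
after link 4: o_4 = (4.3481, -3.6651, -0.5000)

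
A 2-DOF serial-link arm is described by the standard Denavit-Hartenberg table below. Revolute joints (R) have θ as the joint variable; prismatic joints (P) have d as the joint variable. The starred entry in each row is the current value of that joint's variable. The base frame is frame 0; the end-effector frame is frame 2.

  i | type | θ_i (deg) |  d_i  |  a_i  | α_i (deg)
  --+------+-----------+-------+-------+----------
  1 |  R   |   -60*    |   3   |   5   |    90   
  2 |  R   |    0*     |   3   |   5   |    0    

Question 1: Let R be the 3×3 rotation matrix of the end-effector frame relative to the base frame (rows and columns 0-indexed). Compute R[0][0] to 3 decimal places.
0.500

End-effector x-axis (col 0 of R) = (0.5000,-0.8660,0.0000)
R[0][0] = 0.5000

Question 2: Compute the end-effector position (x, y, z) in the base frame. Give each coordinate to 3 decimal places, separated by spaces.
after link 1: o_1 = (2.5000, -4.3301, 3.0000)
after link 2: o_2 = (2.4019, -10.1603, 3.0000)

2.402 -10.160 3.000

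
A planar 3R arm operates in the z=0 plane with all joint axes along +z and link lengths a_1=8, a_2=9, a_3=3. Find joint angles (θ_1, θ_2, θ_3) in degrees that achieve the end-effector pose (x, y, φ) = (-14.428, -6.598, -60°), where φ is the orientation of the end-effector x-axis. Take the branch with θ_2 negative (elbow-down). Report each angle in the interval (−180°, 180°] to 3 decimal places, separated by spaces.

-149.997 -30.006 120.003

wrist centre = target − a_3·(cos φ, sin φ) = (-15.9280, -3.9999)
cos θ_2 = (269.7006−8²−9²)/(2·8·9) = 0.8660; θ_2 = -30.0056° (elbow-down)
β = atan2(-3.9999,-15.9280) = -165.9031°; ψ = atan2(-4.5008,15.7938) = -15.9060°
θ_1 = β − ψ = -149.9971°
θ_3 = φ − θ_1 − θ_2 = 120.0027° (wrapped to (-180°,180°])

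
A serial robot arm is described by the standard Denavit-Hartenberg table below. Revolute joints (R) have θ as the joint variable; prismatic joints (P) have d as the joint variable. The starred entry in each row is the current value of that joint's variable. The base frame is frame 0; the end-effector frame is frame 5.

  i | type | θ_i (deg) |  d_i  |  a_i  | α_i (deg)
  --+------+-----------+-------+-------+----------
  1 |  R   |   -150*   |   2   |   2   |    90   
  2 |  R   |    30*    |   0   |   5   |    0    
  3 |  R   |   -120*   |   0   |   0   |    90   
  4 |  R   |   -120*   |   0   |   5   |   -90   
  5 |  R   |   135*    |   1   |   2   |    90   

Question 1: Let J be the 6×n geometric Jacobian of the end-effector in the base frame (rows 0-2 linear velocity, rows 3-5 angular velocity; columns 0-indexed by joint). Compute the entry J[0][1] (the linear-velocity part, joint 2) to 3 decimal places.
axis z_1 = (-0.5000,0.8660,0.0000); lever o_n−o_1 = (-3.1721,-5.9945,3.4269)
cross product → J_v[:, 1] = (2.9678,1.7134,5.7443)
J_ω[:, 1] = z_1
entry J[0][1] = 2.9678

2.968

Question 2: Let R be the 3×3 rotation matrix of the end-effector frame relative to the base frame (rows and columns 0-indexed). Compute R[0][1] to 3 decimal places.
End-effector y-axis (col 1 of R) = (0.2500,-0.4330,-0.8660)
R[0][1] = 0.2500

0.250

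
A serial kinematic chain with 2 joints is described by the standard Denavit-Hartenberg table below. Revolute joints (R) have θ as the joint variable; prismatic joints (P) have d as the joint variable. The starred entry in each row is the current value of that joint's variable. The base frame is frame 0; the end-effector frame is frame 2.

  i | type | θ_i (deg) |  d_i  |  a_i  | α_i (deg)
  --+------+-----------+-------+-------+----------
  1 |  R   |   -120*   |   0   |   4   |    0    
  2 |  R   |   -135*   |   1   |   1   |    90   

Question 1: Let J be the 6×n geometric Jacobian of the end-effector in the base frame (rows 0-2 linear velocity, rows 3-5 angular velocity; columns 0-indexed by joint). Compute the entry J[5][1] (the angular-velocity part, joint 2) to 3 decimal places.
1.000

axis z_1 = (0.0000,0.0000,1.0000); lever o_n−o_1 = (-0.2588,0.9659,1.0000)
cross product → J_v[:, 1] = (-0.9659,-0.2588,0.0000)
J_ω[:, 1] = z_1
entry J[5][1] = 1.0000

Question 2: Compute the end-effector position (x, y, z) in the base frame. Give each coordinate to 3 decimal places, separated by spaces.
-2.259 -2.498 1.000

after link 1: o_1 = (-2.0000, -3.4641, 0.0000)
after link 2: o_2 = (-2.2588, -2.4982, 1.0000)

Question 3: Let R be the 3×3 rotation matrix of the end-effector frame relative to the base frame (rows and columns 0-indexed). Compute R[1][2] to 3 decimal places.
0.259

End-effector z-axis (col 2 of R) = (0.9659,0.2588,0.0000)
R[1][2] = 0.2588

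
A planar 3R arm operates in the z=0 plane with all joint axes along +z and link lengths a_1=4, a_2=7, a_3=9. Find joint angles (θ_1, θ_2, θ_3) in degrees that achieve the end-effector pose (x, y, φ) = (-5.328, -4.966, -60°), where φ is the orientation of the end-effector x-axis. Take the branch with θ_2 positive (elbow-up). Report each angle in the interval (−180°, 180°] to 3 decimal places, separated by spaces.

134.991 45.014 119.995

wrist centre = target − a_3·(cos φ, sin φ) = (-9.8280, 2.8282)
cos θ_2 = (104.5885−4²−7²)/(2·4·7) = 0.7069; θ_2 = 45.0138° (elbow-up)
β = atan2(2.8282,-9.8280) = 163.9456°; ψ = atan2(4.9509,8.9486) = 28.9543°
θ_1 = β − ψ = 134.9913°
θ_3 = φ − θ_1 − θ_2 = 119.9949° (wrapped to (-180°,180°])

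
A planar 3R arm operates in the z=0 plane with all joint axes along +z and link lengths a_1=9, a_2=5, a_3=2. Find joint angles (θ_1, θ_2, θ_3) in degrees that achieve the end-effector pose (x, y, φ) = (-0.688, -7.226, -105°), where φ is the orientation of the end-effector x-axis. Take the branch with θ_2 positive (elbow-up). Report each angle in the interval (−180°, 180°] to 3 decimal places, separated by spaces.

wrist centre = target − a_3·(cos φ, sin φ) = (-0.1704, -5.2941)
cos θ_2 = (28.0570−9²−5²)/(2·9·5) = -0.8660; θ_2 = 150.0009° (elbow-up)
β = atan2(-5.2941,-0.1704) = -91.8431°; ψ = atan2(2.4999,4.6698) = 28.1618°
θ_1 = β − ψ = -120.0049°
θ_3 = φ − θ_1 − θ_2 = -134.9960° (wrapped to (-180°,180°])

-120.005 150.001 -134.996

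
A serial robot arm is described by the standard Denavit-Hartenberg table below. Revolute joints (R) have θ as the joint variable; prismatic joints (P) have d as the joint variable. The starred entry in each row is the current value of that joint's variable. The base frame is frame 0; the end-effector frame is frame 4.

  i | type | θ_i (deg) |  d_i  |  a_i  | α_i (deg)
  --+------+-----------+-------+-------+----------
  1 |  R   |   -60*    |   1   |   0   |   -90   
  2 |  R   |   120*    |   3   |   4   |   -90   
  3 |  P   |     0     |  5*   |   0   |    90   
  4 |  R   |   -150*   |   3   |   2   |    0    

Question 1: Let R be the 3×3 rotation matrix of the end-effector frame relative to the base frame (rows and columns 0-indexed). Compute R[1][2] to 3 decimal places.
End-effector z-axis (col 2 of R) = (0.8660,0.5000,0.0000)
R[1][2] = 0.5000

0.500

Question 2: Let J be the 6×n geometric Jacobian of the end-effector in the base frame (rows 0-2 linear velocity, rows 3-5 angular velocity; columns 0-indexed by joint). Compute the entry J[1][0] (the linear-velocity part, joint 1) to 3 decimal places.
axis z_0 = ẑ; lever o_n−o_0 = (2.8971,6.9821,1.0359)
cross product → J_v[:, 0] = (-6.9821,2.8971,0.0000)
J_ω[:, 0] = z_0
entry J[1][0] = 2.8971

2.897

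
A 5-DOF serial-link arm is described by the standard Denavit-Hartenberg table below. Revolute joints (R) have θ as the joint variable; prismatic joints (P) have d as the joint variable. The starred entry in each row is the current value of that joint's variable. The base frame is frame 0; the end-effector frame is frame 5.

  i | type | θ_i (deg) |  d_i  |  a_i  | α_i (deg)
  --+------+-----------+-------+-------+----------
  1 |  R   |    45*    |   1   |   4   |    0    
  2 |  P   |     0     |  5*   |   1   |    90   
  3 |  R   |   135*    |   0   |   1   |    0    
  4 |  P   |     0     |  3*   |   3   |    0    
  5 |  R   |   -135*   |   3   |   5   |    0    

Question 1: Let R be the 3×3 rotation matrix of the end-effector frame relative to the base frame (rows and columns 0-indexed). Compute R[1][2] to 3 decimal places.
-0.707

End-effector z-axis (col 2 of R) = (0.7071,-0.7071,0.0000)
R[1][2] = -0.7071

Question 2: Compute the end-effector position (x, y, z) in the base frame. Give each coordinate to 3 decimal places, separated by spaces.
9.314 0.828 8.828

after link 1: o_1 = (2.8284, 2.8284, 1.0000)
after link 2: o_2 = (3.5355, 3.5355, 6.0000)
after link 3: o_3 = (3.0355, 3.0355, 6.7071)
after link 4: o_4 = (3.6569, -0.5858, 8.8284)
after link 5: o_5 = (9.3137, 0.8284, 8.8284)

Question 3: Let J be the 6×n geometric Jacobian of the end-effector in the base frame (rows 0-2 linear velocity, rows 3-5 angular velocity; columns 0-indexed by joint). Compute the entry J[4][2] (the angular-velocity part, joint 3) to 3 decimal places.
-0.707

axis z_2 = (0.7071,-0.7071,0.0000); lever o_n−o_2 = (5.7782,-2.7071,2.8284)
cross product → J_v[:, 2] = (-2.0000,-2.0000,2.1716)
J_ω[:, 2] = z_2
entry J[4][2] = -0.7071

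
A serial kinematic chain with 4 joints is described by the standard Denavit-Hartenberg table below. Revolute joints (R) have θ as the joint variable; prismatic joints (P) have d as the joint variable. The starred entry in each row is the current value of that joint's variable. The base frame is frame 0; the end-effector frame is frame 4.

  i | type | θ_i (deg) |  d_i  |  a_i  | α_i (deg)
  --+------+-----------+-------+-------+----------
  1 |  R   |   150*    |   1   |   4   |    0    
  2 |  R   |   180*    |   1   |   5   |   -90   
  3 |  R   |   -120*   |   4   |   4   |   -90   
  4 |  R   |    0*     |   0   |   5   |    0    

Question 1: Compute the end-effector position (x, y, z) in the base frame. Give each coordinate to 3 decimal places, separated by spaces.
after link 1: o_1 = (-3.4641, 2.0000, 1.0000)
after link 2: o_2 = (0.8660, -0.5000, 2.0000)
after link 3: o_3 = (1.1340, 3.9641, 5.4641)
after link 4: o_4 = (-1.0311, 5.2141, 9.7942)

-1.031 5.214 9.794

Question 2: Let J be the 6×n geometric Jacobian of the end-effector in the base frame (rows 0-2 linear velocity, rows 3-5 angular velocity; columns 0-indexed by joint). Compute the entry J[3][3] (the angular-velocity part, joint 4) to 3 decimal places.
0.750

axis z_3 = (0.7500,-0.4330,0.5000); lever o_n−o_3 = (-2.1651,1.2500,4.3301)
cross product → J_v[:, 3] = (-2.5000,-4.3301,-0.0000)
J_ω[:, 3] = z_3
entry J[3][3] = 0.7500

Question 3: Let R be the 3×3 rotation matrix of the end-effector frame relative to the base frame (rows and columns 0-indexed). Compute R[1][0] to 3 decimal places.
0.250

End-effector x-axis (col 0 of R) = (-0.4330,0.2500,0.8660)
R[1][0] = 0.2500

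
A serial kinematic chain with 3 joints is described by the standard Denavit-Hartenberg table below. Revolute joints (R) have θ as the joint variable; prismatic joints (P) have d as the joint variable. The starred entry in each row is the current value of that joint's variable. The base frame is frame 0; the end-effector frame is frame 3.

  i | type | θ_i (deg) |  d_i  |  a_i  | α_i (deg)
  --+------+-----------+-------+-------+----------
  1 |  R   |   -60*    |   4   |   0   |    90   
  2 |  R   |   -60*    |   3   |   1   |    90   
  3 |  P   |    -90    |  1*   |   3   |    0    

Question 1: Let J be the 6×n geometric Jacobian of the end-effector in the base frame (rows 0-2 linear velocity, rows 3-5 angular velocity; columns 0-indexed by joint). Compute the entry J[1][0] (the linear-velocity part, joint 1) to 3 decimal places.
-0.183

axis z_0 = ẑ; lever o_n−o_0 = (-0.1830,0.3170,2.6340)
cross product → J_v[:, 0] = (-0.3170,-0.1830,0.0000)
J_ω[:, 0] = z_0
entry J[1][0] = -0.1830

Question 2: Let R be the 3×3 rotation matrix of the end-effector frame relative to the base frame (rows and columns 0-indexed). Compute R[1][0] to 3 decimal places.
End-effector x-axis (col 0 of R) = (0.8660,0.5000,-0.0000)
R[1][0] = 0.5000

0.500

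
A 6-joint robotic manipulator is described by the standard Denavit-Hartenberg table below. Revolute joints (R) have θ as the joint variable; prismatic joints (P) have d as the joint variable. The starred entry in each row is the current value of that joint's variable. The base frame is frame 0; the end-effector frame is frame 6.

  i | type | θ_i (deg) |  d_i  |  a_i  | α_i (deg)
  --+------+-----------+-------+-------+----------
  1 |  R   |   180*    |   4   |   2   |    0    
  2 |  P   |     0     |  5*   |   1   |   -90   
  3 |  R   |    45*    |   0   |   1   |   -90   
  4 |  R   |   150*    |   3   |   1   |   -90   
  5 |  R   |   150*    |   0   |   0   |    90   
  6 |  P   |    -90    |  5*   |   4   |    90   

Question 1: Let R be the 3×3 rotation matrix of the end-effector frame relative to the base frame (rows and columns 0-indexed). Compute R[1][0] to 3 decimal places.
0.866

End-effector x-axis (col 0 of R) = (-0.3536,0.8660,-0.3536)
R[1][0] = 0.8660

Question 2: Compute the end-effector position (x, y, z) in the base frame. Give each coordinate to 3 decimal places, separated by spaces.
after link 1: o_1 = (-2.0000, 0.0000, 4.0000)
after link 2: o_2 = (-3.0000, 0.0000, 9.0000)
after link 3: o_3 = (-3.7071, 0.0000, 8.2929)
after link 4: o_4 = (-0.9734, 0.5000, 6.7839)
after link 5: o_5 = (-0.9734, 0.5000, 6.7839)
after link 6: o_6 = (-3.9186, 5.2141, 9.9625)

-3.919 5.214 9.963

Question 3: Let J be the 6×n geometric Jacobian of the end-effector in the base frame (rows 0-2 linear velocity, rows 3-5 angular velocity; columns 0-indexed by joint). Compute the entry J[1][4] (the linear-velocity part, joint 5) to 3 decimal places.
-2.165

axis z_4 = (0.3536,-0.8660,0.3536); lever o_n−o_4 = (-2.9451,4.7141,3.1786)
cross product → J_v[:, 4] = (-4.4194,-2.1651,-0.8839)
J_ω[:, 4] = z_4
entry J[1][4] = -2.1651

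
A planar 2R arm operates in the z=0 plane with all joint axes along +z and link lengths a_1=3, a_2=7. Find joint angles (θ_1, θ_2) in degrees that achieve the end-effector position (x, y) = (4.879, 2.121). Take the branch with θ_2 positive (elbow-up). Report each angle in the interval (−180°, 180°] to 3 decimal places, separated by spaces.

cos θ_2 = (28.3033−3²−7²)/(2·3·7) = -0.7071; θ_2 = 134.9966° (elbow-up)
β = atan2(2.1210,4.8790) = 23.4956°; ψ = atan2(4.9500,-1.9495) = 111.4958°
θ_1 = β − ψ = -88.0002°

-88.000 134.997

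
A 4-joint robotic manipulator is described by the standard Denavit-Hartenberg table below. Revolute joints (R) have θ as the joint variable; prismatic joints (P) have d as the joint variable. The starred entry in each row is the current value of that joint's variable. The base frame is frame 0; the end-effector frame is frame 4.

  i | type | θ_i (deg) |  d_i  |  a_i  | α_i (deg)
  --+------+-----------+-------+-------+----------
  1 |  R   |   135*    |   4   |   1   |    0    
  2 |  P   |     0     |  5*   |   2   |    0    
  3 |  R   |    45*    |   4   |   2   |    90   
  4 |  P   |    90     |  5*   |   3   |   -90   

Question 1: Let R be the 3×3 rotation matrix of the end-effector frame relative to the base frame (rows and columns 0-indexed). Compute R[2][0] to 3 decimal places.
End-effector x-axis (col 0 of R) = (-0.0000,-0.0000,1.0000)
R[2][0] = 1.0000

1.000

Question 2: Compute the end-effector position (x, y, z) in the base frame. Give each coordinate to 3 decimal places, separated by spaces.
-4.121 7.121 16.000

after link 1: o_1 = (-0.7071, 0.7071, 4.0000)
after link 2: o_2 = (-2.1213, 2.1213, 9.0000)
after link 3: o_3 = (-4.1213, 2.1213, 13.0000)
after link 4: o_4 = (-4.1213, 7.1213, 16.0000)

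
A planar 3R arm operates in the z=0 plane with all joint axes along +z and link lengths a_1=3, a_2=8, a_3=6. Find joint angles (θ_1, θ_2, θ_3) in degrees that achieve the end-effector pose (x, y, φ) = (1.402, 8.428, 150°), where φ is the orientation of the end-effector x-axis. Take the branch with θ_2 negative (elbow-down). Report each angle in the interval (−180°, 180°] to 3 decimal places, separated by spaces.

wrist centre = target − a_3·(cos φ, sin φ) = (6.5982, 5.4280)
cos θ_2 = (72.9988−3²−8²)/(2·3·8) = -0.0000; θ_2 = -90.0014° (elbow-down)
β = atan2(5.4280,6.5982) = 39.4426°; ψ = atan2(-8.0000,2.9998) = -69.4452°
θ_1 = β − ψ = 108.8878°
θ_3 = φ − θ_1 − θ_2 = 131.1136° (wrapped to (-180°,180°])

108.888 -90.001 131.114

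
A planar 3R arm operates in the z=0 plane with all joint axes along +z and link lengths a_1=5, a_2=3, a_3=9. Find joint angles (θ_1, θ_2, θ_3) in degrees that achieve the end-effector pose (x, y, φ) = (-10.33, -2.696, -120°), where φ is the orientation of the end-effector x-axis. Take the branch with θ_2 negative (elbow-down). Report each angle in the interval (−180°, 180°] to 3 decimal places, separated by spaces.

149.998 -30.000 120.001

wrist centre = target − a_3·(cos φ, sin φ) = (-5.8300, 5.0982)
cos θ_2 = (59.9808−5²−3²)/(2·5·3) = 0.8660; θ_2 = -29.9997° (elbow-down)
β = atan2(5.0982,-5.8300) = 138.8309°; ψ = atan2(-1.5000,7.5981) = -11.1675°
θ_1 = β − ψ = 149.9984°
θ_3 = φ − θ_1 − θ_2 = 120.0013° (wrapped to (-180°,180°])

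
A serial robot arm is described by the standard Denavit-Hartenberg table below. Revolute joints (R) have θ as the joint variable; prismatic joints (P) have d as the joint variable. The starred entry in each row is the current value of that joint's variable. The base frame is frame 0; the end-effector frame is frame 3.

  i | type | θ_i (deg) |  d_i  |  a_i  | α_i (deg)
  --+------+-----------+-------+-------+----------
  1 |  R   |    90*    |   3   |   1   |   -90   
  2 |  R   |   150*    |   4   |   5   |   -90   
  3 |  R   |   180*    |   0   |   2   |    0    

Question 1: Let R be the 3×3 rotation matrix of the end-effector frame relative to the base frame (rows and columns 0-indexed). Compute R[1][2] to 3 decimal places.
End-effector z-axis (col 2 of R) = (-0.0000,-0.5000,0.8660)
R[1][2] = -0.5000

-0.500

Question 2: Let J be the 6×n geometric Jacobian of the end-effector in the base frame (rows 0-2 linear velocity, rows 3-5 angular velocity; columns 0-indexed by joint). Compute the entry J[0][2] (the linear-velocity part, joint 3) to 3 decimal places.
axis z_2 = (-0.0000,-0.5000,0.8660); lever o_n−o_2 = (0.0000,1.7321,1.0000)
cross product → J_v[:, 2] = (-2.0000,0.0000,0.0000)
J_ω[:, 2] = z_2
entry J[0][2] = -2.0000

-2.000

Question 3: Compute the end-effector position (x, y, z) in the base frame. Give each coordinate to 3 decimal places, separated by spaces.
after link 1: o_1 = (0.0000, 1.0000, 3.0000)
after link 2: o_2 = (-4.0000, -3.3301, 0.5000)
after link 3: o_3 = (-4.0000, -1.5981, 1.5000)

-4.000 -1.598 1.500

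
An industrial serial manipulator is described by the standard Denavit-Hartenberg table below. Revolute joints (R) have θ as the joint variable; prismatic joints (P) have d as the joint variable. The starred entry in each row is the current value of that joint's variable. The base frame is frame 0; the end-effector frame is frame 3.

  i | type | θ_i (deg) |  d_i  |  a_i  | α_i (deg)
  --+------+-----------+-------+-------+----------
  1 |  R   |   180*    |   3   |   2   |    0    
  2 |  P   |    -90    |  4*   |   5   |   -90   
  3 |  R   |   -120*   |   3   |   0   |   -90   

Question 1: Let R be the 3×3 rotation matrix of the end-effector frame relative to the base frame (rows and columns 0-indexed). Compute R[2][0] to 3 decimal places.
0.866

End-effector x-axis (col 0 of R) = (0.0000,-0.5000,0.8660)
R[2][0] = 0.8660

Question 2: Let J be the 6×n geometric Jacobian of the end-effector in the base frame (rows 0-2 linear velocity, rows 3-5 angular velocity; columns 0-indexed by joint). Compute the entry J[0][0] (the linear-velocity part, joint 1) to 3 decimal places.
-5.000

axis z_0 = ẑ; lever o_n−o_0 = (-5.0000,5.0000,7.0000)
cross product → J_v[:, 0] = (-5.0000,-5.0000,0.0000)
J_ω[:, 0] = z_0
entry J[0][0] = -5.0000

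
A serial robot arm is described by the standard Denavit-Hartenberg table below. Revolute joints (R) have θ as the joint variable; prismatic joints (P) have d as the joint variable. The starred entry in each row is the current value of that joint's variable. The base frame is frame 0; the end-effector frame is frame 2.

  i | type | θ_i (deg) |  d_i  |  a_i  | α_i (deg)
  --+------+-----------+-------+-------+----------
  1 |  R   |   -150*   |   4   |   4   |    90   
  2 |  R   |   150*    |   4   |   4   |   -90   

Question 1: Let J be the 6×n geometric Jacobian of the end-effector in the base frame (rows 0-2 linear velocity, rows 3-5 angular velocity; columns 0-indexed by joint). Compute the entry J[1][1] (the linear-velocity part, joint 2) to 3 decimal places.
1.000

axis z_1 = (-0.5000,0.8660,0.0000); lever o_n−o_1 = (1.0000,5.1962,2.0000)
cross product → J_v[:, 1] = (1.7321,1.0000,-3.4641)
J_ω[:, 1] = z_1
entry J[1][1] = 1.0000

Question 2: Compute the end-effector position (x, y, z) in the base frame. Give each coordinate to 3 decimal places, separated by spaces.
-2.464 3.196 6.000

after link 1: o_1 = (-3.4641, -2.0000, 4.0000)
after link 2: o_2 = (-2.4641, 3.1962, 6.0000)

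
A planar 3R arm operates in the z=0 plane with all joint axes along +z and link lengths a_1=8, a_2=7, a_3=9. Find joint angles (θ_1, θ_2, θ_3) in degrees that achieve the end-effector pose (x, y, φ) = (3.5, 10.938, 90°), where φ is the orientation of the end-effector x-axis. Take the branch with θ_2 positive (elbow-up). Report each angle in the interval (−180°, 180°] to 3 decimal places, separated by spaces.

-32.054 149.999 -27.945

wrist centre = target − a_3·(cos φ, sin φ) = (3.5000, 1.9380)
cos θ_2 = (16.0058−8²−7²)/(2·8·7) = -0.8660; θ_2 = 149.9993° (elbow-up)
β = atan2(1.9380,3.5000) = 28.9739°; ψ = atan2(3.5001,1.9379) = 61.0283°
θ_1 = β − ψ = -32.0544°
θ_3 = φ − θ_1 − θ_2 = -27.9449° (wrapped to (-180°,180°])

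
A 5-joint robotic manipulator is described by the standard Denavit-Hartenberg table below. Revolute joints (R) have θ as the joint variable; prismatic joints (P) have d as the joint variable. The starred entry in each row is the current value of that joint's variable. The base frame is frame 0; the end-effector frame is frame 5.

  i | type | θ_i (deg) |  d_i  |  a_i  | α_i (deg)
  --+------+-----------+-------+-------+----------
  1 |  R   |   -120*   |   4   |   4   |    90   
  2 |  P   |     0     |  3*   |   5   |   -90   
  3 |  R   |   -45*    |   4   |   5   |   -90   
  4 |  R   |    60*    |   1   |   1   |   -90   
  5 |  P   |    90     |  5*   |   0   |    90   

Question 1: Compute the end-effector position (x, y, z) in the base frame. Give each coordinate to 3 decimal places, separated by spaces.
-7.969 -7.563 4.634

after link 1: o_1 = (-2.0000, -3.4641, 4.0000)
after link 2: o_2 = (-7.0981, -6.2942, 4.0000)
after link 3: o_3 = (-11.9277, -7.5883, 8.0000)
after link 4: o_4 = (-12.1518, -8.6837, 7.1340)
after link 5: o_5 = (-7.9693, -7.5629, 4.6340)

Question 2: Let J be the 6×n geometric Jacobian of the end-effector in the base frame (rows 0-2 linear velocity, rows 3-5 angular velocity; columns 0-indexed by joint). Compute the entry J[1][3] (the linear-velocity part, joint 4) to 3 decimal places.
0.871

axis z_3 = (0.2588,-0.9659,0.0000); lever o_n−o_3 = (3.9584,0.0254,-3.3660)
cross product → J_v[:, 3] = (3.2513,0.8712,3.8301)
J_ω[:, 3] = z_3
entry J[1][3] = 0.8712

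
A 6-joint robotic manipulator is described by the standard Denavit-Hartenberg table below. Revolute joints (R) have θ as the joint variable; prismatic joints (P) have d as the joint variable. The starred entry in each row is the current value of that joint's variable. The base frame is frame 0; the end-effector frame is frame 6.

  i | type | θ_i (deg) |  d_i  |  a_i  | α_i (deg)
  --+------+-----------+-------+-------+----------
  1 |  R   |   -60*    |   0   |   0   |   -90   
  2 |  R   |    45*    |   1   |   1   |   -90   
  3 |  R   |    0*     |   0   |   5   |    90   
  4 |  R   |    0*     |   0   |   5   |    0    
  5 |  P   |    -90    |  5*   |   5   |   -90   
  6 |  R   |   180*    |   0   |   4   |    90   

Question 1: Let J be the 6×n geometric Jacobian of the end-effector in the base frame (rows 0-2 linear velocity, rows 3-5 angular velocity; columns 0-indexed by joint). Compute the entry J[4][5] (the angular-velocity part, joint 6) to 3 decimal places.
axis z_5 = (0.3536,-0.6124,-0.7071); lever o_n−o_5 = (-1.4142,2.4495,-2.8284)
cross product → J_v[:, 5] = (3.4641,2.0000,0.0000)
J_ω[:, 5] = z_5
entry J[4][5] = -0.6124

-0.612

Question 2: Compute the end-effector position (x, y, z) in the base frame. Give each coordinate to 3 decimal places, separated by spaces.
9.439 -4.348 -7.071

after link 1: o_1 = (0.0000, 0.0000, 0.0000)
after link 2: o_2 = (1.2196, -0.1124, -0.7071)
after link 3: o_3 = (2.9873, -3.1742, -4.2426)
after link 4: o_4 = (4.7551, -6.2361, -7.7782)
after link 5: o_5 = (10.8530, -6.7980, -4.2426)
after link 6: o_6 = (9.4388, -4.3485, -7.0711)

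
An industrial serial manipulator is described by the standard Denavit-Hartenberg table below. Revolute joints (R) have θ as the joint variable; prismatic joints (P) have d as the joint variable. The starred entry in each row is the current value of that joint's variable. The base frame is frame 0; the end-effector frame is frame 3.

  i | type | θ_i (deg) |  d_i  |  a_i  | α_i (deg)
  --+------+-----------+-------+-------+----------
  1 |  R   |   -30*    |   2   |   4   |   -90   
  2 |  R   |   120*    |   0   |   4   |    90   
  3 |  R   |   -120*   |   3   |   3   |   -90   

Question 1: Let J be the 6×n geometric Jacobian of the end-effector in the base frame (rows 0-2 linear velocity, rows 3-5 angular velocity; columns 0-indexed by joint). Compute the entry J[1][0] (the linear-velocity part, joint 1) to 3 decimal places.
axis z_0 = ẑ; lever o_n−o_0 = (3.3325,-4.9240,-1.6651)
cross product → J_v[:, 0] = (4.9240,3.3325,-0.0000)
J_ω[:, 0] = z_0
entry J[1][0] = 3.3325

3.333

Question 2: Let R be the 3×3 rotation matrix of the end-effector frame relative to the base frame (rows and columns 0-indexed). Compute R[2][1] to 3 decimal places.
End-effector y-axis (col 1 of R) = (-0.7500,0.4330,0.5000)
R[2][1] = 0.5000

0.500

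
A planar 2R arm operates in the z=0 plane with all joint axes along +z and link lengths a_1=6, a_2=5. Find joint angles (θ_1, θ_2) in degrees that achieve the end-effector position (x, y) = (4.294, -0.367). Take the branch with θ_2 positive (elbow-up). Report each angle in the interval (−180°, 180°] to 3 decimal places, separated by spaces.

cos θ_2 = (18.5731−6²−5²)/(2·6·5) = -0.7071; θ_2 = 135.0006° (elbow-up)
β = atan2(-0.3670,4.2940) = -4.8851°; ψ = atan2(3.5355,2.4644) = 55.1215°
θ_1 = β − ψ = -60.0066°

-60.007 135.001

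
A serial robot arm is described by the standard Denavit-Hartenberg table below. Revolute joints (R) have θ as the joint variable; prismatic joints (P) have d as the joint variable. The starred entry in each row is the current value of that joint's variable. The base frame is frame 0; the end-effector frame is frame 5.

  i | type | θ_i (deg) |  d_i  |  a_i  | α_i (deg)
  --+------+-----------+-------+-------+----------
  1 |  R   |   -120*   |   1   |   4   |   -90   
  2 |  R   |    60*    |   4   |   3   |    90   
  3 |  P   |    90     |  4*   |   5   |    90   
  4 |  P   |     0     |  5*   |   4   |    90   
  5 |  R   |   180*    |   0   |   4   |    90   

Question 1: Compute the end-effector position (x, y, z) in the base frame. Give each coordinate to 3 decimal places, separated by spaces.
after link 1: o_1 = (-2.0000, -3.4641, 1.0000)
after link 2: o_2 = (0.7141, -6.7631, -1.5981)
after link 3: o_3 = (3.3122, -12.2631, 0.4019)
after link 4: o_4 = (5.5263, -16.4282, -3.9282)
after link 5: o_5 = (2.0622, -14.4282, -3.9282)

2.062 -14.428 -3.928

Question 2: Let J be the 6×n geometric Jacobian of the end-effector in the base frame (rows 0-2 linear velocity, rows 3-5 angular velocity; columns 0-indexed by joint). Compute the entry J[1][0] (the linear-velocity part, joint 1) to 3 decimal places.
axis z_0 = ẑ; lever o_n−o_0 = (2.0622,-14.4282,-3.9282)
cross product → J_v[:, 0] = (14.4282,2.0622,-0.0000)
J_ω[:, 0] = z_0
entry J[1][0] = 2.0622

2.062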